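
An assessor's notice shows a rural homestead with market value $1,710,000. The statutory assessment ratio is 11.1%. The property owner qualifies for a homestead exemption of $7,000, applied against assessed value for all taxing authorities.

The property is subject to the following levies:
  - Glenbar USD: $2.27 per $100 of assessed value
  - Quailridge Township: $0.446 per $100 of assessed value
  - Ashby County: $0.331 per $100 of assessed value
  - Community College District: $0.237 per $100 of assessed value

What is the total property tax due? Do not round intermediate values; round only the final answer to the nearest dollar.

$6,003

Assessed value = $1,710,000 × 0.111 = $189,810
Taxable value = $189,810 − $7,000 = $182,810
Glenbar USD: $182,810 × 0.0227 = $4,149.787
Quailridge Township: $182,810 × 0.00446 = $815.3326
Ashby County: $182,810 × 0.00331 = $605.1011
Community College District: $182,810 × 0.00237 = $433.2597
Total = $4,149.787 + $815.3326 + $605.1011 + $433.2597 = $6,003.4804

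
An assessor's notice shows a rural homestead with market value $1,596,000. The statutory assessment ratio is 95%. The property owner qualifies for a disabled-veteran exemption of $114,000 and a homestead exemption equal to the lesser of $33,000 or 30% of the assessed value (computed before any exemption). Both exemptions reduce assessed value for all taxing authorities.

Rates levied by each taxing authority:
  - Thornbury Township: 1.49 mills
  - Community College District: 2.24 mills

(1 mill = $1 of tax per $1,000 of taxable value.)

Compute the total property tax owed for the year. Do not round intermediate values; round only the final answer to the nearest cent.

$5,107.12

Assessed value = $1,596,000 × 0.95 = $1,516,200
Homestead exemption = min($33,000, 30% × $1,516,200) = min($33,000, $454,860) = $33,000 (dollar cap binds)
Taxable value = $1,516,200 − $114,000 − $33,000 = $1,369,200
Thornbury Township: $1,369,200 × 0.00149 = $2,040.108
Community College District: $1,369,200 × 0.00224 = $3,067.008
Total = $5,107.116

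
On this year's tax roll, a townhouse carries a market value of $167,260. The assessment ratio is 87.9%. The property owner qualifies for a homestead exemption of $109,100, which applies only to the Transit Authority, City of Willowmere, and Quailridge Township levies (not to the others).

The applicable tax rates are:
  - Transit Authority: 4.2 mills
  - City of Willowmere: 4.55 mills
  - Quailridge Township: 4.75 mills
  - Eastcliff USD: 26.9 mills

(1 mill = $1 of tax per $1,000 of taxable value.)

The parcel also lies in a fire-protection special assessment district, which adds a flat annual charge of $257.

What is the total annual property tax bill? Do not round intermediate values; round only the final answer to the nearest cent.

$4,723.82

Assessed value = $167,260 × 0.879 = $147,021.54
Transit Authority: ($147,021.54 − $109,100) × 0.0042 = $37,921.54 × 0.0042 = $159.270468
City of Willowmere: ($147,021.54 − $109,100) × 0.00455 = $37,921.54 × 0.00455 = $172.543007
Quailridge Township: ($147,021.54 − $109,100) × 0.00475 = $37,921.54 × 0.00475 = $180.127315
Eastcliff USD: $147,021.54 × 0.0269 = $3,954.879426
Levies subtotal = $4,466.820216
Total = $4,466.820216 + $257 = $4,723.820216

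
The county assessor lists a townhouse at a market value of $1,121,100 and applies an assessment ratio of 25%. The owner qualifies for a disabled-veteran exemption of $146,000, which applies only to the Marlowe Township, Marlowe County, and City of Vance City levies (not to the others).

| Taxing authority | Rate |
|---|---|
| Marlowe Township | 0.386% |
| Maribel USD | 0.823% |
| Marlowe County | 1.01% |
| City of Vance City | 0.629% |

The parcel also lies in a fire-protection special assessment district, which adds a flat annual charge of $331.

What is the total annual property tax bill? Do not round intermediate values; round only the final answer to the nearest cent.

$5,356.73

Assessed value = $1,121,100 × 0.25 = $280,275
Marlowe Township: ($280,275 − $146,000) × 0.00386 = $134,275 × 0.00386 = $518.3015
Maribel USD: $280,275 × 0.00823 = $2,306.66325
Marlowe County: ($280,275 − $146,000) × 0.0101 = $134,275 × 0.0101 = $1,356.1775
City of Vance City: ($280,275 − $146,000) × 0.00629 = $134,275 × 0.00629 = $844.58975
Levies subtotal = $5,025.732
Total = $5,025.732 + $331 = $5,356.732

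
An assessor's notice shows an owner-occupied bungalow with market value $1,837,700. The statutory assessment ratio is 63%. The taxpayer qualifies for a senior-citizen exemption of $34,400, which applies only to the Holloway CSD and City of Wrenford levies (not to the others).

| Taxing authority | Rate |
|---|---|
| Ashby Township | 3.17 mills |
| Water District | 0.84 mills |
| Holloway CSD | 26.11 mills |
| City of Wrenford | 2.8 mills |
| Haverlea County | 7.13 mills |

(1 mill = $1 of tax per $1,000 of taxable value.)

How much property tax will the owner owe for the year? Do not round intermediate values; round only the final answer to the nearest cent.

$45,373.42

Assessed value = $1,837,700 × 0.63 = $1,157,751
Ashby Township: $1,157,751 × 0.00317 = $3,670.07067
Water District: $1,157,751 × 0.00084 = $972.51084
Holloway CSD: ($1,157,751 − $34,400) × 0.02611 = $1,123,351 × 0.02611 = $29,330.69461
City of Wrenford: ($1,157,751 − $34,400) × 0.0028 = $1,123,351 × 0.0028 = $3,145.3828
Haverlea County: $1,157,751 × 0.00713 = $8,254.76463
Total = $45,373.42355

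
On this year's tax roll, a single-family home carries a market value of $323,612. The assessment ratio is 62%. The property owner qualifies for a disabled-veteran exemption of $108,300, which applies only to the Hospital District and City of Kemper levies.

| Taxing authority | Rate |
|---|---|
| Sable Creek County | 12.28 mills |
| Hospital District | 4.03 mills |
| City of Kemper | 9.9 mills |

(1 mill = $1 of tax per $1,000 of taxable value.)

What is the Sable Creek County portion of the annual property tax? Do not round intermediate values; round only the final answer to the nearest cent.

$2,463.85

Assessed value = $323,612 × 0.62 = $200,639.44
Sable Creek County taxable value = $200,639.44 (exemption does not apply)
Sable Creek County levy = $200,639.44 × 0.01228 = $2,463.8523232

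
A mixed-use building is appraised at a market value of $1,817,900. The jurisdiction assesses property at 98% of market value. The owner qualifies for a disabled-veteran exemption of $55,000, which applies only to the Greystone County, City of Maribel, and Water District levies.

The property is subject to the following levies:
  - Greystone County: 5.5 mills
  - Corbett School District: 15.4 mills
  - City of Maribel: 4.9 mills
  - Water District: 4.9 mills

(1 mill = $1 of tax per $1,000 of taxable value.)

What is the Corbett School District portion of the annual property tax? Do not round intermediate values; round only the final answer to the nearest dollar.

Assessed value = $1,817,900 × 0.98 = $1,781,542
Corbett School District taxable value = $1,781,542 (exemption does not apply)
Corbett School District levy = $1,781,542 × 0.0154 = $27,435.7468

$27,436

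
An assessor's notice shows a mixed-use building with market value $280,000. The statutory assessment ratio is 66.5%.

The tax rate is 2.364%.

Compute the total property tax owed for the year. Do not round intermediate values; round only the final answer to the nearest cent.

$4,401.77

Assessed value = $280,000 × 0.665 = $186,200
Tax = $186,200 × 0.02364 = $4,401.768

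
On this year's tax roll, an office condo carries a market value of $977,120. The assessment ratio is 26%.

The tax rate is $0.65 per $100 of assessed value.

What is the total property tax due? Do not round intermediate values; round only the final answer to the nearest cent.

Assessed value = $977,120 × 0.26 = $254,051.2
Tax = $254,051.2 × 0.0065 = $1,651.3328

$1,651.33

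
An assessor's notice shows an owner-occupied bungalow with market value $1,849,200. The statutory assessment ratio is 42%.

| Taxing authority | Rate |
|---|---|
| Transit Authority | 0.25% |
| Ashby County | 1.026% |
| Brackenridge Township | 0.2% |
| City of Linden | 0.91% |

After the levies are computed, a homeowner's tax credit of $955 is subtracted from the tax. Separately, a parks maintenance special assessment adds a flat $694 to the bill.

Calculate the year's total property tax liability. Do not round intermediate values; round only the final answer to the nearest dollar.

Assessed value = $1,849,200 × 0.42 = $776,664
Transit Authority: $776,664 × 0.0025 = $1,941.66
Ashby County: $776,664 × 0.01026 = $7,968.57264
Brackenridge Township: $776,664 × 0.002 = $1,553.328
City of Linden: $776,664 × 0.0091 = $7,067.6424
Levies subtotal = $18,531.20304
After credit = $18,531.20304 − $955 = $17,576.20304
Total = $17,576.20304 + $694 = $18,270.20304

$18,270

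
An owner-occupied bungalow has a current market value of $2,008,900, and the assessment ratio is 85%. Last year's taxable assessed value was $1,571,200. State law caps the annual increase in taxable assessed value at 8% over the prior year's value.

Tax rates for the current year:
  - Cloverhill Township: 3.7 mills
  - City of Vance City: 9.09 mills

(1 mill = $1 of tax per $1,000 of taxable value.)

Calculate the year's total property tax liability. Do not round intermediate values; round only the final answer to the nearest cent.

$21,703.30

Uncapped assessed value = $2,008,900 × 0.85 = $1,707,565
Cap limit = $1,571,200 × 1.08 = $1,696,896
Taxable assessed value = min($1,707,565, $1,696,896) = $1,696,896 (cap binds)
Cloverhill Township: $1,696,896 × 0.0037 = $6,278.5152
City of Vance City: $1,696,896 × 0.00909 = $15,424.78464
Total = $21,703.29984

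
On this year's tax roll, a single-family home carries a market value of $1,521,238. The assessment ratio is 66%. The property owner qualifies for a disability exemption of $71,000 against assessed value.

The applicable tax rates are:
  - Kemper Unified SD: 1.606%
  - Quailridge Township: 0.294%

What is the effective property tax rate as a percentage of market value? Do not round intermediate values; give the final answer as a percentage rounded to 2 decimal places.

1.17%

Assessed value = $1,521,238 × 0.66 = $1,004,017.08
Taxable value = $1,004,017.08 − $71,000 = $933,017.08
Kemper Unified SD: $933,017.08 × 0.01606 = $14,984.2543048
Quailridge Township: $933,017.08 × 0.00294 = $2,743.0702152
Total tax = $17,727.32452
Effective rate = $17,727.32452 ÷ $1,521,238 = 1.17% of market value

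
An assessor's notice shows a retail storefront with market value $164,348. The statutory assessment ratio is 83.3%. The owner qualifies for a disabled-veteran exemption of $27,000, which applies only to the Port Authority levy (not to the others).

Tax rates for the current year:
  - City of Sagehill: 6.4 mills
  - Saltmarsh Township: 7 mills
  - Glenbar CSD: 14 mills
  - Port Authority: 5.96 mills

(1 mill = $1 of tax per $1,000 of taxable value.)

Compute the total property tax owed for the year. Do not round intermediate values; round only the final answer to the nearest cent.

$4,406.13

Assessed value = $164,348 × 0.833 = $136,901.884
City of Sagehill: $136,901.884 × 0.0064 = $876.1720576
Saltmarsh Township: $136,901.884 × 0.007 = $958.313188
Glenbar CSD: $136,901.884 × 0.014 = $1,916.626376
Port Authority: ($136,901.884 − $27,000) × 0.00596 = $109,901.884 × 0.00596 = $655.01522864
Total = $4,406.12685024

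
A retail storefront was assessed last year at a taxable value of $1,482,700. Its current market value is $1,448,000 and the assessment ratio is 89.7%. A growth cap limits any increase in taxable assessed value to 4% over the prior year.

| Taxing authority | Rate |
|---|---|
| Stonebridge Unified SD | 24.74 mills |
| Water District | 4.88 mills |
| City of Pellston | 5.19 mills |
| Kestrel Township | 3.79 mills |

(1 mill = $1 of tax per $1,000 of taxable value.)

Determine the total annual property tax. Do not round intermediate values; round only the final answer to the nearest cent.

Uncapped assessed value = $1,448,000 × 0.897 = $1,298,856
Cap limit = $1,482,700 × 1.04 = $1,542,008
Taxable assessed value = min($1,298,856, $1,542,008) = $1,298,856 (cap does not bind)
Stonebridge Unified SD: $1,298,856 × 0.02474 = $32,133.69744
Water District: $1,298,856 × 0.00488 = $6,338.41728
City of Pellston: $1,298,856 × 0.00519 = $6,741.06264
Kestrel Township: $1,298,856 × 0.00379 = $4,922.66424
Total = $50,135.8416

$50,135.84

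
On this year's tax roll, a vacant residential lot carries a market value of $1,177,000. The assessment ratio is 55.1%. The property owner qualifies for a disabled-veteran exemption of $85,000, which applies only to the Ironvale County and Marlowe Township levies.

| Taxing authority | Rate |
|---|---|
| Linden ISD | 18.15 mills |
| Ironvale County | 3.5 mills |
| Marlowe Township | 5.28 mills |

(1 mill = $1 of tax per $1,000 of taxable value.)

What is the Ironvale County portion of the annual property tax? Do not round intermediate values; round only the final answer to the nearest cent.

Assessed value = $1,177,000 × 0.551 = $648,527
Ironvale County taxable value = $648,527 − $85,000 = $563,527
Ironvale County levy = $563,527 × 0.0035 = $1,972.3445

$1,972.34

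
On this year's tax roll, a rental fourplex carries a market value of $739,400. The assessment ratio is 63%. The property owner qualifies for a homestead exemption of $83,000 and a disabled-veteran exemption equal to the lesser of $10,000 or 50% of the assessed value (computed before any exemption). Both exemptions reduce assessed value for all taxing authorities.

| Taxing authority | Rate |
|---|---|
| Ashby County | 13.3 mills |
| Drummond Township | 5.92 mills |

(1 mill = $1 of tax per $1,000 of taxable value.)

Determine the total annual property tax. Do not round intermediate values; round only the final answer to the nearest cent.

Assessed value = $739,400 × 0.63 = $465,822
Disabled-veteran exemption = min($10,000, 50% × $465,822) = min($10,000, $232,911) = $10,000 (dollar cap binds)
Taxable value = $465,822 − $83,000 − $10,000 = $372,822
Ashby County: $372,822 × 0.0133 = $4,958.5326
Drummond Township: $372,822 × 0.00592 = $2,207.10624
Total = $7,165.63884

$7,165.64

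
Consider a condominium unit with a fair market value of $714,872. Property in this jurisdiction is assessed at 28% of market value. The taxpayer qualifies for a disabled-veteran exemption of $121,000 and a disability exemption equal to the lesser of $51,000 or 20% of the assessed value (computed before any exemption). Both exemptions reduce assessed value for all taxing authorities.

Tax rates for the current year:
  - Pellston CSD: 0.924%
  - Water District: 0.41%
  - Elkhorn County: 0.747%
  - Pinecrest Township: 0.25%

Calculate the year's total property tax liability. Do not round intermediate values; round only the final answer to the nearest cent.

$912.15

Assessed value = $714,872 × 0.28 = $200,164.16
Disability exemption = min($51,000, 20% × $200,164.16) = min($51,000, $40,032.832) = $40,032.832 (percentage binds)
Taxable value = $200,164.16 − $121,000 − $40,032.832 = $39,131.328
Pellston CSD: $39,131.328 × 0.00924 = $361.57347072
Water District: $39,131.328 × 0.0041 = $160.4384448
Elkhorn County: $39,131.328 × 0.00747 = $292.31102016
Pinecrest Township: $39,131.328 × 0.0025 = $97.82832
Total = $912.15125568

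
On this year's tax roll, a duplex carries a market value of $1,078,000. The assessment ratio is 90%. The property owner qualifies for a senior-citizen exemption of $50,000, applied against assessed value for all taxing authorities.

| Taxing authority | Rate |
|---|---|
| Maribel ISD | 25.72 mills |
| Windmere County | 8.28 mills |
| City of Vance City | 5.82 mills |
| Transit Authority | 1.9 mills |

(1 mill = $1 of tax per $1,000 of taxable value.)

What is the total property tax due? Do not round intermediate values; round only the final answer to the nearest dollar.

$38,391

Assessed value = $1,078,000 × 0.9 = $970,200
Taxable value = $970,200 − $50,000 = $920,200
Maribel ISD: $920,200 × 0.02572 = $23,667.544
Windmere County: $920,200 × 0.00828 = $7,619.256
City of Vance City: $920,200 × 0.00582 = $5,355.564
Transit Authority: $920,200 × 0.0019 = $1,748.38
Total = $23,667.544 + $7,619.256 + $5,355.564 + $1,748.38 = $38,390.744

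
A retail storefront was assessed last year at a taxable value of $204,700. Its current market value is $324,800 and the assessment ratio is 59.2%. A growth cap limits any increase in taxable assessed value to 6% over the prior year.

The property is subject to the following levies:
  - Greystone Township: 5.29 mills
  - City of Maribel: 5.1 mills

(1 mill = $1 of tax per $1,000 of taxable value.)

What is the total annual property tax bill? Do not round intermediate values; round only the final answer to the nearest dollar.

Uncapped assessed value = $324,800 × 0.592 = $192,281.6
Cap limit = $204,700 × 1.06 = $216,982
Taxable assessed value = min($192,281.6, $216,982) = $192,281.6 (cap does not bind)
Greystone Township: $192,281.6 × 0.00529 = $1,017.169664
City of Maribel: $192,281.6 × 0.0051 = $980.63616
Total = $1,997.805824

$1,998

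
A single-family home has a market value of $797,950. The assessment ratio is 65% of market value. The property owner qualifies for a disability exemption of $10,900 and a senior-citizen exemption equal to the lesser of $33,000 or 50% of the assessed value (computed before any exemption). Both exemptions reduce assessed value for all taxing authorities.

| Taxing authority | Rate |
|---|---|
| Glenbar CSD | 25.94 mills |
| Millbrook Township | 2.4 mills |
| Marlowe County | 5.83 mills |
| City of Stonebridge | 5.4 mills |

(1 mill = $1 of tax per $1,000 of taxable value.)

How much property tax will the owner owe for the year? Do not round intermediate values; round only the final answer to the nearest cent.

$18,786.55

Assessed value = $797,950 × 0.65 = $518,667.5
Senior-citizen exemption = min($33,000, 50% × $518,667.5) = min($33,000, $259,333.75) = $33,000 (dollar cap binds)
Taxable value = $518,667.5 − $10,900 − $33,000 = $474,767.5
Glenbar CSD: $474,767.5 × 0.02594 = $12,315.46895
Millbrook Township: $474,767.5 × 0.0024 = $1,139.442
Marlowe County: $474,767.5 × 0.00583 = $2,767.894525
City of Stonebridge: $474,767.5 × 0.0054 = $2,563.7445
Total = $18,786.549975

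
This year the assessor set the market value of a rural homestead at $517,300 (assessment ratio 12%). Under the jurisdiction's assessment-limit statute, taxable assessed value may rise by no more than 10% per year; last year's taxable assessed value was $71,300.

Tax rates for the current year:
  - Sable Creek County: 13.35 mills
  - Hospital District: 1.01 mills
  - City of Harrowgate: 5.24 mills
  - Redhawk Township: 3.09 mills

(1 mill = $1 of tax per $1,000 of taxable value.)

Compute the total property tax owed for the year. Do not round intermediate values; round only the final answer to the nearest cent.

$1,408.50

Uncapped assessed value = $517,300 × 0.12 = $62,076
Cap limit = $71,300 × 1.1 = $78,430
Taxable assessed value = min($62,076, $78,430) = $62,076 (cap does not bind)
Sable Creek County: $62,076 × 0.01335 = $828.7146
Hospital District: $62,076 × 0.00101 = $62.69676
City of Harrowgate: $62,076 × 0.00524 = $325.27824
Redhawk Township: $62,076 × 0.00309 = $191.81484
Total = $1,408.50444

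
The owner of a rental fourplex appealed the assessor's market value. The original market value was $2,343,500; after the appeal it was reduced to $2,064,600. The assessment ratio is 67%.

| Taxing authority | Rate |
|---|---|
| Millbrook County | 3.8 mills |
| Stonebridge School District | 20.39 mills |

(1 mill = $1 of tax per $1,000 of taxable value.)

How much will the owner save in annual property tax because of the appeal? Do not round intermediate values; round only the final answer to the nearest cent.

Old assessed value = $2,343,500 × 0.67 = $1,570,145
New assessed value = $2,064,600 × 0.67 = $1,383,282
Combined rate = 0.0038 + 0.02039 = 0.02419
Old tax = $1,570,145 × 0.02419 = $37,981.80755
New tax = $1,383,282 × 0.02419 = $33,461.59158
Reduction = $37,981.80755 − $33,461.59158 = $4,520.21597

$4,520.22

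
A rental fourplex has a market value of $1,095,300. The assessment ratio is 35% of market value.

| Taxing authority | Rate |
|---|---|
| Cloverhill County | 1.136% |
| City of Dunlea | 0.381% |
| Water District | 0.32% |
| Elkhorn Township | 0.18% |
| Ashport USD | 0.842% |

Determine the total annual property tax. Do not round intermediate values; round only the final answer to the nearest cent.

$10,960.12

Assessed value = $1,095,300 × 0.35 = $383,355
Cloverhill County: $383,355 × 0.01136 = $4,354.9128
City of Dunlea: $383,355 × 0.00381 = $1,460.58255
Water District: $383,355 × 0.0032 = $1,226.736
Elkhorn Township: $383,355 × 0.0018 = $690.039
Ashport USD: $383,355 × 0.00842 = $3,227.8491
Total = $4,354.9128 + $1,460.58255 + $1,226.736 + $690.039 + $3,227.8491 = $10,960.11945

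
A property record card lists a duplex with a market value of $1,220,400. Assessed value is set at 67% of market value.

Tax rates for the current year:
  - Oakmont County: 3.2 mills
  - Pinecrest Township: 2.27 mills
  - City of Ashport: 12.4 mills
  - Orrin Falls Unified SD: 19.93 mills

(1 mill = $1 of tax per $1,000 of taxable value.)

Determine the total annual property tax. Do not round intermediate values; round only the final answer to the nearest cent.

Assessed value = $1,220,400 × 0.67 = $817,668
Oakmont County: $817,668 × 0.0032 = $2,616.5376
Pinecrest Township: $817,668 × 0.00227 = $1,856.10636
City of Ashport: $817,668 × 0.0124 = $10,139.0832
Orrin Falls Unified SD: $817,668 × 0.01993 = $16,296.12324
Total = $2,616.5376 + $1,856.10636 + $10,139.0832 + $16,296.12324 = $30,907.8504

$30,907.85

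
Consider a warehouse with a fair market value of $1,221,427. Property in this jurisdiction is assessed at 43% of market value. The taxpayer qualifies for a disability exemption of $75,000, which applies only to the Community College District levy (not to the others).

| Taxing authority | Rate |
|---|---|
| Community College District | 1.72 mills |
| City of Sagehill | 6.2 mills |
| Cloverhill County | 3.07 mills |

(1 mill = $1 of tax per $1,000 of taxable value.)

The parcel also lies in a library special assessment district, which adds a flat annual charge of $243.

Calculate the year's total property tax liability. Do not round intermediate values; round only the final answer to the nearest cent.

$5,886.10

Assessed value = $1,221,427 × 0.43 = $525,213.61
Community College District: ($525,213.61 − $75,000) × 0.00172 = $450,213.61 × 0.00172 = $774.3674092
City of Sagehill: $525,213.61 × 0.0062 = $3,256.324382
Cloverhill County: $525,213.61 × 0.00307 = $1,612.4057827
Levies subtotal = $5,643.0975739
Total = $5,643.0975739 + $243 = $5,886.0975739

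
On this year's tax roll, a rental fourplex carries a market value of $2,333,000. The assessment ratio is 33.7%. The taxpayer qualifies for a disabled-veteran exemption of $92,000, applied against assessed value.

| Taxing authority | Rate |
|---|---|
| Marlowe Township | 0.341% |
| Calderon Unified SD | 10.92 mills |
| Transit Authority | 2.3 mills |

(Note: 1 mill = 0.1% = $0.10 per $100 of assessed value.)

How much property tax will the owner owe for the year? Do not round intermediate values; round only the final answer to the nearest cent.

$11,544.90

Assessed value = $2,333,000 × 0.337 = $786,221
Taxable value = $786,221 − $92,000 = $694,221
Marlowe Township: $694,221 × 0.00341 = $2,367.29361
Calderon Unified SD: $694,221 × 0.01092 = $7,580.89332
Transit Authority: $694,221 × 0.0023 = $1,596.7083
Total = $11,544.89523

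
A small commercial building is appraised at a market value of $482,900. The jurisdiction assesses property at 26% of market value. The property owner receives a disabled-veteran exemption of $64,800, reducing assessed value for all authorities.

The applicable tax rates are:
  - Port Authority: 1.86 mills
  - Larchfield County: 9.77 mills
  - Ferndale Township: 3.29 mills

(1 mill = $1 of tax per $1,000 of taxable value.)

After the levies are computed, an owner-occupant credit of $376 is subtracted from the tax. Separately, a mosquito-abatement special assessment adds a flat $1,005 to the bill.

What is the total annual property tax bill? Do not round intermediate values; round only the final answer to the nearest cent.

Assessed value = $482,900 × 0.26 = $125,554
Taxable value = $125,554 − $64,800 = $60,754
Port Authority: $60,754 × 0.00186 = $113.00244
Larchfield County: $60,754 × 0.00977 = $593.56658
Ferndale Township: $60,754 × 0.00329 = $199.88066
Levies subtotal = $906.44968
After credit = $906.44968 − $376 = $530.44968
Total = $530.44968 + $1,005 = $1,535.44968

$1,535.45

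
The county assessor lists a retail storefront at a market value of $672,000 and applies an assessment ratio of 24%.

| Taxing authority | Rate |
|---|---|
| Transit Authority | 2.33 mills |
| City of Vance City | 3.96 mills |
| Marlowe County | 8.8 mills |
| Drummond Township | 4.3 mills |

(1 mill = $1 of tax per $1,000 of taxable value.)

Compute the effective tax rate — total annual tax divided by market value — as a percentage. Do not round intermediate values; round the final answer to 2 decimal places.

Assessed value = $672,000 × 0.24 = $161,280
Transit Authority: $161,280 × 0.00233 = $375.7824
City of Vance City: $161,280 × 0.00396 = $638.6688
Marlowe County: $161,280 × 0.0088 = $1,419.264
Drummond Township: $161,280 × 0.0043 = $693.504
Total tax = $3,127.2192
Effective rate = $3,127.2192 ÷ $672,000 = 0.47% of market value

0.47%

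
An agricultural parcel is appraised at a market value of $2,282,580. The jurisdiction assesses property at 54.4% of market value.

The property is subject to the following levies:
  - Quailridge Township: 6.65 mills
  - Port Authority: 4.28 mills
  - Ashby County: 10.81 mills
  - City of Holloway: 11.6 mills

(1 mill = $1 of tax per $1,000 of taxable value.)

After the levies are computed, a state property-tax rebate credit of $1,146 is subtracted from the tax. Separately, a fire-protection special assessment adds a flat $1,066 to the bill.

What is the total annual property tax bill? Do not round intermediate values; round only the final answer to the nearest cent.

$41,319.06

Assessed value = $2,282,580 × 0.544 = $1,241,723.52
Quailridge Township: $1,241,723.52 × 0.00665 = $8,257.461408
Port Authority: $1,241,723.52 × 0.00428 = $5,314.5766656
Ashby County: $1,241,723.52 × 0.01081 = $13,423.0312512
City of Holloway: $1,241,723.52 × 0.0116 = $14,403.992832
Levies subtotal = $41,399.0621568
After credit = $41,399.0621568 − $1,146 = $40,253.0621568
Total = $40,253.0621568 + $1,066 = $41,319.0621568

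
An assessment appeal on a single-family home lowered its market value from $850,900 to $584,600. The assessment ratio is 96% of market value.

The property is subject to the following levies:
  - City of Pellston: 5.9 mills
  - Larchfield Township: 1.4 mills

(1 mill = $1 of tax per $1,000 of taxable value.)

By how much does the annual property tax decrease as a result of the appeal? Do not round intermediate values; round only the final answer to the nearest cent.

Old assessed value = $850,900 × 0.96 = $816,864
New assessed value = $584,600 × 0.96 = $561,216
Combined rate = 0.0059 + 0.0014 = 0.0073
Old tax = $816,864 × 0.0073 = $5,963.1072
New tax = $561,216 × 0.0073 = $4,096.8768
Reduction = $5,963.1072 − $4,096.8768 = $1,866.2304

$1,866.23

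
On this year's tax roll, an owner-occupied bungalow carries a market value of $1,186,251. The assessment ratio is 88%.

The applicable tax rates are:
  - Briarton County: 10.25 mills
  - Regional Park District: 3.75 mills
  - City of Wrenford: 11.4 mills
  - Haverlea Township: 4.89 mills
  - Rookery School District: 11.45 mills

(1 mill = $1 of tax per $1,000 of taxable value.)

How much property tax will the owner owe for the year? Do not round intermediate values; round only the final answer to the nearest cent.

Assessed value = $1,186,251 × 0.88 = $1,043,900.88
Briarton County: $1,043,900.88 × 0.01025 = $10,699.98402
Regional Park District: $1,043,900.88 × 0.00375 = $3,914.6283
City of Wrenford: $1,043,900.88 × 0.0114 = $11,900.470032
Haverlea Township: $1,043,900.88 × 0.00489 = $5,104.6753032
Rookery School District: $1,043,900.88 × 0.01145 = $11,952.665076
Total = $10,699.98402 + $3,914.6283 + $11,900.470032 + $5,104.6753032 + $11,952.665076 = $43,572.4227312

$43,572.42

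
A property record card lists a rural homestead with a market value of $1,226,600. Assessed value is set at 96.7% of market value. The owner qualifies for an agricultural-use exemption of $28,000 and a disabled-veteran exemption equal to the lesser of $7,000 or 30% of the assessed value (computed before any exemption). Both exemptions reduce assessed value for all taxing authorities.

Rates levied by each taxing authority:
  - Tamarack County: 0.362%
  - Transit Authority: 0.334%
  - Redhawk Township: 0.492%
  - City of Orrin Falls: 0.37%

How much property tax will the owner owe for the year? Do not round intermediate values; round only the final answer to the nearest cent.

Assessed value = $1,226,600 × 0.967 = $1,186,122.2
Disabled-veteran exemption = min($7,000, 30% × $1,186,122.2) = min($7,000, $355,836.66) = $7,000 (dollar cap binds)
Taxable value = $1,186,122.2 − $28,000 − $7,000 = $1,151,122.2
Tamarack County: $1,151,122.2 × 0.00362 = $4,167.062364
Transit Authority: $1,151,122.2 × 0.00334 = $3,844.748148
Redhawk Township: $1,151,122.2 × 0.00492 = $5,663.521224
City of Orrin Falls: $1,151,122.2 × 0.0037 = $4,259.15214
Total = $17,934.483876

$17,934.48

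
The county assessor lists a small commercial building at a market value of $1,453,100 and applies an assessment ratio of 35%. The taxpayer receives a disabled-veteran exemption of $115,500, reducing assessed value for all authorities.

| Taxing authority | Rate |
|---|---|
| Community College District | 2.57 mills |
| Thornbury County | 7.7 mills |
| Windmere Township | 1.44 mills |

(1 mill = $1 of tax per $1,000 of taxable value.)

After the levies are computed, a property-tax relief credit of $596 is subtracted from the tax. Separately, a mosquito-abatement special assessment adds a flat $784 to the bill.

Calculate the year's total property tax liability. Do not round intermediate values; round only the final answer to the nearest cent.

$4,791.03

Assessed value = $1,453,100 × 0.35 = $508,585
Taxable value = $508,585 − $115,500 = $393,085
Community College District: $393,085 × 0.00257 = $1,010.22845
Thornbury County: $393,085 × 0.0077 = $3,026.7545
Windmere Township: $393,085 × 0.00144 = $566.0424
Levies subtotal = $4,603.02535
After credit = $4,603.02535 − $596 = $4,007.02535
Total = $4,007.02535 + $784 = $4,791.02535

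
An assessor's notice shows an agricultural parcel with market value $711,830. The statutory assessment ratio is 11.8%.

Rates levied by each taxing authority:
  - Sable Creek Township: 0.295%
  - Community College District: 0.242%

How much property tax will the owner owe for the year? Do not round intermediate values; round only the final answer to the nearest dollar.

$451

Assessed value = $711,830 × 0.118 = $83,995.94
Sable Creek Township: $83,995.94 × 0.00295 = $247.788023
Community College District: $83,995.94 × 0.00242 = $203.2701748
Total = $247.788023 + $203.2701748 = $451.0581978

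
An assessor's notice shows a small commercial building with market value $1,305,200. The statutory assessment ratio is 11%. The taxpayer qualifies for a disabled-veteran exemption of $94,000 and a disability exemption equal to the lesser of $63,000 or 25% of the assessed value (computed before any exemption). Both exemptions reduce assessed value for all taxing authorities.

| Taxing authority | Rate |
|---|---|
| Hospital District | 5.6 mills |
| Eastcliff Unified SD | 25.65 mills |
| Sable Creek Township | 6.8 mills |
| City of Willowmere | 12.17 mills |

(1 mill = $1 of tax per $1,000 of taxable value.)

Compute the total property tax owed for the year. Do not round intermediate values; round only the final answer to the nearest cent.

Assessed value = $1,305,200 × 0.11 = $143,572
Disability exemption = min($63,000, 25% × $143,572) = min($63,000, $35,893) = $35,893 (percentage binds)
Taxable value = $143,572 − $94,000 − $35,893 = $13,679
Hospital District: $13,679 × 0.0056 = $76.6024
Eastcliff Unified SD: $13,679 × 0.02565 = $350.86635
Sable Creek Township: $13,679 × 0.0068 = $93.0172
City of Willowmere: $13,679 × 0.01217 = $166.47343
Total = $686.95938

$686.96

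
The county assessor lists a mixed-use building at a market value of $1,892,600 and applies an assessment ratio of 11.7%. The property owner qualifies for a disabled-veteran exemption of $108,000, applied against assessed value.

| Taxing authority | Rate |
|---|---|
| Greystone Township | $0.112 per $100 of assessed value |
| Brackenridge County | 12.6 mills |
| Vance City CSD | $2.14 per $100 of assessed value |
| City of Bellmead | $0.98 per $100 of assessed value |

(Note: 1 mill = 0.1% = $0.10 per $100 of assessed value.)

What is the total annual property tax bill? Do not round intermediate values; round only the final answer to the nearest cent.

Assessed value = $1,892,600 × 0.117 = $221,434.2
Taxable value = $221,434.2 − $108,000 = $113,434.2
Greystone Township: $113,434.2 × 0.00112 = $127.046304
Brackenridge County: $113,434.2 × 0.0126 = $1,429.27092
Vance City CSD: $113,434.2 × 0.0214 = $2,427.49188
City of Bellmead: $113,434.2 × 0.0098 = $1,111.65516
Total = $5,095.464264

$5,095.46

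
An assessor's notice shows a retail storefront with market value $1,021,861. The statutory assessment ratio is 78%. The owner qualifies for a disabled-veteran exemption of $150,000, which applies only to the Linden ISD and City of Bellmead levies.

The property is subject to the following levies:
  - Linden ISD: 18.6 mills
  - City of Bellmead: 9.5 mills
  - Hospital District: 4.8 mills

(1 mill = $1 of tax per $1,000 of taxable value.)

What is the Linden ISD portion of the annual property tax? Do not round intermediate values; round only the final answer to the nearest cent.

Assessed value = $1,021,861 × 0.78 = $797,051.58
Linden ISD taxable value = $797,051.58 − $150,000 = $647,051.58
Linden ISD levy = $647,051.58 × 0.0186 = $12,035.159388

$12,035.16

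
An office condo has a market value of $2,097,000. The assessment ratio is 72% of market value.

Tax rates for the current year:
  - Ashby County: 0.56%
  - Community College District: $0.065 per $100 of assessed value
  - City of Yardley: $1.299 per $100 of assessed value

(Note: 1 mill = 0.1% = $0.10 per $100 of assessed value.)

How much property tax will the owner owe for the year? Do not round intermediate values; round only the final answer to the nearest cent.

$29,049.32

Assessed value = $2,097,000 × 0.72 = $1,509,840
Ashby County: $1,509,840 × 0.0056 = $8,455.104
Community College District: $1,509,840 × 0.00065 = $981.396
City of Yardley: $1,509,840 × 0.01299 = $19,612.8216
Total = $29,049.3216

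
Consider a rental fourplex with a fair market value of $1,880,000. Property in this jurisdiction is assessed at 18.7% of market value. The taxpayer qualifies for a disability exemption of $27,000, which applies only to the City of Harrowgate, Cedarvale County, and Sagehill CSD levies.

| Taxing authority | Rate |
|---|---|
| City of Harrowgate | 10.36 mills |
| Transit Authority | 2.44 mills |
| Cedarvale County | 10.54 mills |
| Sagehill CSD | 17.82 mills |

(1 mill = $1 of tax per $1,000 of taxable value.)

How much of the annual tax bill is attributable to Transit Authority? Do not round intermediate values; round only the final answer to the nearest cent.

Assessed value = $1,880,000 × 0.187 = $351,560
Transit Authority taxable value = $351,560 (exemption does not apply)
Transit Authority levy = $351,560 × 0.00244 = $857.8064

$857.81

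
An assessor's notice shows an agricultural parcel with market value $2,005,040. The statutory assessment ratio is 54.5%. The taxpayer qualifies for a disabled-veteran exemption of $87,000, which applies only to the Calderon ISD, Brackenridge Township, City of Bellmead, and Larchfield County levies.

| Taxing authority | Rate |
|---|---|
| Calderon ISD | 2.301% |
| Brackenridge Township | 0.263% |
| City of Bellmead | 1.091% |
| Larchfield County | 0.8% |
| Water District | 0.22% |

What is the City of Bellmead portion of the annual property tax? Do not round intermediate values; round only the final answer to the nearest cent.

$10,972.70

Assessed value = $2,005,040 × 0.545 = $1,092,746.8
City of Bellmead taxable value = $1,092,746.8 − $87,000 = $1,005,746.8
City of Bellmead levy = $1,005,746.8 × 0.01091 = $10,972.697588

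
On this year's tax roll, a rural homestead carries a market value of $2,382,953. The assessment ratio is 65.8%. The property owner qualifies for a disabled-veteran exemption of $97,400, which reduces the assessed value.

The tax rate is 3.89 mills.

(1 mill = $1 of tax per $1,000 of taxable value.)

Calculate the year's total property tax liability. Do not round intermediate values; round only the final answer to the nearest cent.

Assessed value = $2,382,953 × 0.658 = $1,567,983.074
Taxable value = $1,567,983.074 − $97,400 = $1,470,583.074
Tax = $1,470,583.074 × 0.00389 = $5,720.56815786

$5,720.57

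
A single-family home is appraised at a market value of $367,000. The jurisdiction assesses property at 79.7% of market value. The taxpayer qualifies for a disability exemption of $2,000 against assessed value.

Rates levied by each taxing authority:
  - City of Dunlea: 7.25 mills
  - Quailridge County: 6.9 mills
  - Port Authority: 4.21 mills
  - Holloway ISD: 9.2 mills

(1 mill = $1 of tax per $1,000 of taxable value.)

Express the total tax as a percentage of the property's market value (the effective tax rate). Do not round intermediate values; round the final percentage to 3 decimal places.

2.182%

Assessed value = $367,000 × 0.797 = $292,499
Taxable value = $292,499 − $2,000 = $290,499
City of Dunlea: $290,499 × 0.00725 = $2,106.11775
Quailridge County: $290,499 × 0.0069 = $2,004.4431
Port Authority: $290,499 × 0.00421 = $1,223.00079
Holloway ISD: $290,499 × 0.0092 = $2,672.5908
Total tax = $8,006.15244
Effective rate = $8,006.15244 ÷ $367,000 = 2.182% of market value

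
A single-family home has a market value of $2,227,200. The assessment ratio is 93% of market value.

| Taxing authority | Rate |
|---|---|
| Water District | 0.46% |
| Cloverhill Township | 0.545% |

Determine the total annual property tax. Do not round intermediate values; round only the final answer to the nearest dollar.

$20,817

Assessed value = $2,227,200 × 0.93 = $2,071,296
Water District: $2,071,296 × 0.0046 = $9,527.9616
Cloverhill Township: $2,071,296 × 0.00545 = $11,288.5632
Total = $9,527.9616 + $11,288.5632 = $20,816.5248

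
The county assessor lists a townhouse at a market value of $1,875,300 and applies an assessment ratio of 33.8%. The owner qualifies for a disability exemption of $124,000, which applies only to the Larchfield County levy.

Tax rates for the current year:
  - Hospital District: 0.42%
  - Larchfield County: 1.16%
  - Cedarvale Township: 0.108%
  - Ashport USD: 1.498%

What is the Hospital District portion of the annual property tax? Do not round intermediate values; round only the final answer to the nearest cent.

$2,662.18

Assessed value = $1,875,300 × 0.338 = $633,851.4
Hospital District taxable value = $633,851.4 (exemption does not apply)
Hospital District levy = $633,851.4 × 0.0042 = $2,662.17588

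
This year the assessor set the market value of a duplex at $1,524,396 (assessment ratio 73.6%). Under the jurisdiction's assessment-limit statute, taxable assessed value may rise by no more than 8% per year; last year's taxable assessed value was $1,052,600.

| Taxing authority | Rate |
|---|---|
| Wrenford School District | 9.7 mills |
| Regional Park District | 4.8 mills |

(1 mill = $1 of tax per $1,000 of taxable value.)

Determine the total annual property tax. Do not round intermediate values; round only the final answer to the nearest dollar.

$16,268

Uncapped assessed value = $1,524,396 × 0.736 = $1,121,955.456
Cap limit = $1,052,600 × 1.08 = $1,136,808
Taxable assessed value = min($1,121,955.456, $1,136,808) = $1,121,955.456 (cap does not bind)
Wrenford School District: $1,121,955.456 × 0.0097 = $10,882.9679232
Regional Park District: $1,121,955.456 × 0.0048 = $5,385.3861888
Total = $16,268.354112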